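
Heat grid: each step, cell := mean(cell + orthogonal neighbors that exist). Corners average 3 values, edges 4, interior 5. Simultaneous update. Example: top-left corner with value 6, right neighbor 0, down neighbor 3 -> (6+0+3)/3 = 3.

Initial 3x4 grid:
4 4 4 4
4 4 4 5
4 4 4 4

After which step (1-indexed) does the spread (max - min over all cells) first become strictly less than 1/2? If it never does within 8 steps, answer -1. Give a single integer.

Step 1: max=13/3, min=4, spread=1/3
  -> spread < 1/2 first at step 1
Step 2: max=1027/240, min=4, spread=67/240
Step 3: max=9077/2160, min=4, spread=437/2160
Step 4: max=3613531/864000, min=4009/1000, spread=29951/172800
Step 5: max=32319821/7776000, min=13579/3375, spread=206761/1555200
Step 6: max=12897795571/3110400000, min=21765671/5400000, spread=14430763/124416000
Step 7: max=771603741689/186624000000, min=1745652727/432000000, spread=139854109/1492992000
Step 8: max=46212231890251/11197440000000, min=157371228977/38880000000, spread=7114543559/89579520000

Answer: 1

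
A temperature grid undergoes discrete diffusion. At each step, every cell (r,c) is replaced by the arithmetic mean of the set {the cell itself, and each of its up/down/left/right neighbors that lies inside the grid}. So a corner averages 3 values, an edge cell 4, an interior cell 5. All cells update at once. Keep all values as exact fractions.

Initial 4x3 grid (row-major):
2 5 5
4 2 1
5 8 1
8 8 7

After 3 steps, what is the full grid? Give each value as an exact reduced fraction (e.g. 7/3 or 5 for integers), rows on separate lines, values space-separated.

Answer: 413/108 24983/7200 187/54
1873/450 12307/3000 12959/3600
413/75 29609/6000 16999/3600
4451/720 87871/14400 11633/2160

Derivation:
After step 1:
  11/3 7/2 11/3
  13/4 4 9/4
  25/4 24/5 17/4
  7 31/4 16/3
After step 2:
  125/36 89/24 113/36
  103/24 89/25 85/24
  213/40 541/100 499/120
  7 1493/240 52/9
After step 3:
  413/108 24983/7200 187/54
  1873/450 12307/3000 12959/3600
  413/75 29609/6000 16999/3600
  4451/720 87871/14400 11633/2160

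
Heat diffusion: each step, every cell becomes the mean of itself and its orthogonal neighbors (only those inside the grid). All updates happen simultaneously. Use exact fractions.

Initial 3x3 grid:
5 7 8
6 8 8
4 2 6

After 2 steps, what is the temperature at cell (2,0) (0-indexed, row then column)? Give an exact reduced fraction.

Step 1: cell (2,0) = 4
Step 2: cell (2,0) = 59/12
Full grid after step 2:
  25/4 403/60 133/18
  439/80 629/100 267/40
  59/12 77/15 107/18

Answer: 59/12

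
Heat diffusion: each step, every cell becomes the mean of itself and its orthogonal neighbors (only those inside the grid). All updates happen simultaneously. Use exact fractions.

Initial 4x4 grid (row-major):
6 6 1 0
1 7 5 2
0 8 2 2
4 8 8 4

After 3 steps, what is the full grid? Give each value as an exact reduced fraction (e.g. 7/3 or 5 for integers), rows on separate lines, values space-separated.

After step 1:
  13/3 5 3 1
  7/2 27/5 17/5 9/4
  13/4 5 5 5/2
  4 7 11/2 14/3
After step 2:
  77/18 133/30 31/10 25/12
  989/240 223/50 381/100 183/80
  63/16 513/100 107/25 173/48
  19/4 43/8 133/24 38/9
After step 3:
  9239/2160 3661/900 1007/300 1793/720
  30233/7200 5269/1200 287/80 2357/800
  10763/2400 9273/2000 26839/6000 25909/7200
  75/16 6239/1200 17477/3600 1925/432

Answer: 9239/2160 3661/900 1007/300 1793/720
30233/7200 5269/1200 287/80 2357/800
10763/2400 9273/2000 26839/6000 25909/7200
75/16 6239/1200 17477/3600 1925/432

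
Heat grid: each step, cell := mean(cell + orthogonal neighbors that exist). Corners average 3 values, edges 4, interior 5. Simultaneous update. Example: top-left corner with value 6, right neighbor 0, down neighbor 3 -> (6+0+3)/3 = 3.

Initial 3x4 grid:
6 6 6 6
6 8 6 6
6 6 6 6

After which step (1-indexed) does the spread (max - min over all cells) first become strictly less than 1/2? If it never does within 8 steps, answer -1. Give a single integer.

Answer: 2

Derivation:
Step 1: max=13/2, min=6, spread=1/2
Step 2: max=323/50, min=6, spread=23/50
  -> spread < 1/2 first at step 2
Step 3: max=15211/2400, min=1213/200, spread=131/480
Step 4: max=136151/21600, min=21991/3600, spread=841/4320
Step 5: max=54382051/8640000, min=4413373/720000, spread=56863/345600
Step 6: max=488094341/77760000, min=39869543/6480000, spread=386393/3110400
Step 7: max=195017723131/31104000000, min=15972358813/2592000000, spread=26795339/248832000
Step 8: max=11681255714129/1866240000000, min=960206149667/155520000000, spread=254051069/2985984000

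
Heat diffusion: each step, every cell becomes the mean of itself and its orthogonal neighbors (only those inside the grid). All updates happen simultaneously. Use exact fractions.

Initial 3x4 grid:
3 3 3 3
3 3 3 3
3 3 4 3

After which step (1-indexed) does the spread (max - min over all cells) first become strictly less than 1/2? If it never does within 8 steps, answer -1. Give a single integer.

Answer: 1

Derivation:
Step 1: max=10/3, min=3, spread=1/3
  -> spread < 1/2 first at step 1
Step 2: max=391/120, min=3, spread=31/120
Step 3: max=3451/1080, min=3, spread=211/1080
Step 4: max=340897/108000, min=5447/1800, spread=14077/108000
Step 5: max=3056407/972000, min=327683/108000, spread=5363/48600
Step 6: max=91220809/29160000, min=182869/60000, spread=93859/1166400
Step 7: max=5459074481/1749600000, min=296936467/97200000, spread=4568723/69984000
Step 8: max=326708435629/104976000000, min=8929618889/2916000000, spread=8387449/167961600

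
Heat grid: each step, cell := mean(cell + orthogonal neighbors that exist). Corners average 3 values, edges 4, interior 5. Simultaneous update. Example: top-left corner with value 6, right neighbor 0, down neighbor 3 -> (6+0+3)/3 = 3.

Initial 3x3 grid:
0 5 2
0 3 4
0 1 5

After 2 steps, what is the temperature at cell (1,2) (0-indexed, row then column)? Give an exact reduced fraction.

Step 1: cell (1,2) = 7/2
Step 2: cell (1,2) = 131/40
Full grid after step 2:
  59/36 313/120 29/9
  107/80 58/25 131/40
  10/9 511/240 109/36

Answer: 131/40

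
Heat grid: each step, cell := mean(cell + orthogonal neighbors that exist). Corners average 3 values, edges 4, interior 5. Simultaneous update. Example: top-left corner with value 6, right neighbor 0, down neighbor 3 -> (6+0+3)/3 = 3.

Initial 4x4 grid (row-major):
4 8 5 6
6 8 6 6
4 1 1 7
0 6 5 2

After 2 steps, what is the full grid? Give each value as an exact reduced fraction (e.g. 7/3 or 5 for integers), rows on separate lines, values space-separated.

Answer: 71/12 243/40 701/120 109/18
401/80 107/20 11/2 1267/240
187/48 391/100 207/50 227/48
109/36 83/24 91/24 73/18

Derivation:
After step 1:
  6 25/4 25/4 17/3
  11/2 29/5 26/5 25/4
  11/4 4 4 4
  10/3 3 7/2 14/3
After step 2:
  71/12 243/40 701/120 109/18
  401/80 107/20 11/2 1267/240
  187/48 391/100 207/50 227/48
  109/36 83/24 91/24 73/18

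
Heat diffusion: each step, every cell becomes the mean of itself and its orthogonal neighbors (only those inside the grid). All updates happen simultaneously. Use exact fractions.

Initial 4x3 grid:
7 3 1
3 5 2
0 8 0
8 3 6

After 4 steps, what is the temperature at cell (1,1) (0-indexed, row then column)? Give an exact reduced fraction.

Answer: 161231/45000

Derivation:
Step 1: cell (1,1) = 21/5
Step 2: cell (1,1) = 343/100
Step 3: cell (1,1) = 11311/3000
Step 4: cell (1,1) = 161231/45000
Full grid after step 4:
  61031/16200 386089/108000 34579/10800
  108001/27000 161231/45000 1283/375
  219727/54000 1447673/360000 4049/1125
  564803/129600 3521887/864000 57767/14400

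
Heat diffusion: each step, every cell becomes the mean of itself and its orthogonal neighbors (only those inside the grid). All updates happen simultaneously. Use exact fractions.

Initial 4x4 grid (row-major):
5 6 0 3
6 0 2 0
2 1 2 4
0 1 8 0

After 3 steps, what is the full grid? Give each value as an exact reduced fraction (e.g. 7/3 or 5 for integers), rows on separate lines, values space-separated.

Answer: 395/108 1031/360 1471/600 139/80
26/9 2129/750 3913/2000 1723/800
739/300 831/400 1279/500 1771/800
1369/720 5647/2400 1941/800 29/10

Derivation:
After step 1:
  17/3 11/4 11/4 1
  13/4 3 4/5 9/4
  9/4 6/5 17/5 3/2
  1 5/2 11/4 4
After step 2:
  35/9 85/24 73/40 2
  85/24 11/5 61/25 111/80
  77/40 247/100 193/100 223/80
  23/12 149/80 253/80 11/4
After step 3:
  395/108 1031/360 1471/600 139/80
  26/9 2129/750 3913/2000 1723/800
  739/300 831/400 1279/500 1771/800
  1369/720 5647/2400 1941/800 29/10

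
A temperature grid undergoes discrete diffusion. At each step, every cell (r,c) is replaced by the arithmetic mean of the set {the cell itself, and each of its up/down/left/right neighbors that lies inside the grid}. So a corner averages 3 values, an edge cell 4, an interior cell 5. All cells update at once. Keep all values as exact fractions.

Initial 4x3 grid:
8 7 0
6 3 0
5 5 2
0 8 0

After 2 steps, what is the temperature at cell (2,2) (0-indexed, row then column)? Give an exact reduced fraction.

Answer: 41/15

Derivation:
Step 1: cell (2,2) = 7/4
Step 2: cell (2,2) = 41/15
Full grid after step 2:
  17/3 541/120 97/36
  207/40 401/100 143/60
  553/120 89/25 41/15
  139/36 931/240 25/9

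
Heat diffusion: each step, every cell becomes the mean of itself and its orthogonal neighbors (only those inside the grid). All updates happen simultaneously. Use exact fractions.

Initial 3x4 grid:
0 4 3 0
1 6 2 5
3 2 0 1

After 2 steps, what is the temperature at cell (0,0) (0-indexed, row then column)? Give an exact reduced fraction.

Step 1: cell (0,0) = 5/3
Step 2: cell (0,0) = 89/36
Full grid after step 2:
  89/36 61/24 341/120 83/36
  55/24 147/50 117/50 37/15
  29/12 9/4 23/10 7/4

Answer: 89/36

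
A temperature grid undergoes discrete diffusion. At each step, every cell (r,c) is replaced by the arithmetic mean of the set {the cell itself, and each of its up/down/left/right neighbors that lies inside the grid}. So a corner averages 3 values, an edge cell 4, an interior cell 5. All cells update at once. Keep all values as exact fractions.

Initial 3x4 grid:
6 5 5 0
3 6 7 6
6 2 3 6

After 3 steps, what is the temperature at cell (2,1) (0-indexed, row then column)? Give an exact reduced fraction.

Answer: 1327/288

Derivation:
Step 1: cell (2,1) = 17/4
Step 2: cell (2,1) = 1021/240
Step 3: cell (2,1) = 1327/288
Full grid after step 3:
  2599/540 1411/288 6617/1440 4907/1080
  13733/2880 5581/1200 1147/240 13231/2880
  1187/270 1327/288 2219/480 1709/360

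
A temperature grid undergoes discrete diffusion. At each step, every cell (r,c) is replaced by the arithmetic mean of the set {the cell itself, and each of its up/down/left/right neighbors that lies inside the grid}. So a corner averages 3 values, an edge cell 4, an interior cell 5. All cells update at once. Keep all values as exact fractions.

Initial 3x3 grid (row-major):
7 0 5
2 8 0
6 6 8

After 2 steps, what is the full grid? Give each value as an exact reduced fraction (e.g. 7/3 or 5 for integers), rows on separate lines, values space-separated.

Answer: 55/12 193/60 143/36
997/240 131/25 887/240
209/36 293/60 203/36

Derivation:
After step 1:
  3 5 5/3
  23/4 16/5 21/4
  14/3 7 14/3
After step 2:
  55/12 193/60 143/36
  997/240 131/25 887/240
  209/36 293/60 203/36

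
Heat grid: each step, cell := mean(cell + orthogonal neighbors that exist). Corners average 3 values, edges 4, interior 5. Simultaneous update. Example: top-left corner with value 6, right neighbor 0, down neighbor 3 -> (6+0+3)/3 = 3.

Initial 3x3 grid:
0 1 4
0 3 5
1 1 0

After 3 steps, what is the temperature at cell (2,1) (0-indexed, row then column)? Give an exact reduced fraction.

Answer: 4597/2880

Derivation:
Step 1: cell (2,1) = 5/4
Step 2: cell (2,1) = 71/48
Step 3: cell (2,1) = 4597/2880
Full grid after step 3:
  145/108 689/360 131/54
  37/30 2119/1200 1673/720
  497/432 4597/2880 295/144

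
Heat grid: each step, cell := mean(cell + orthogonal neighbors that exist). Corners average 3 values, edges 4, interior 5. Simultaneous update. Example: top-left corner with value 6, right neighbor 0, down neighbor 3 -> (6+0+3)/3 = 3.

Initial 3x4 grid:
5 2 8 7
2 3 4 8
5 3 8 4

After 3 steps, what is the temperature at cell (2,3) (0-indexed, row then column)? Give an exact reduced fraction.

Answer: 12877/2160

Derivation:
Step 1: cell (2,3) = 20/3
Step 2: cell (2,3) = 103/18
Step 3: cell (2,3) = 12877/2160
Full grid after step 3:
  1303/360 2153/480 7547/1440 6731/1080
  11027/2880 611/150 329/60 3379/576
  7973/2160 803/180 3631/720 12877/2160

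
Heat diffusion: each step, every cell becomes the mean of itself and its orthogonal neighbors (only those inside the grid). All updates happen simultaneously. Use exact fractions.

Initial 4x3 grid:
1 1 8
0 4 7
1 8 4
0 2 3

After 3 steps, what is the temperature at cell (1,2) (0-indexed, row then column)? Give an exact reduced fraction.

Answer: 32813/7200

Derivation:
Step 1: cell (1,2) = 23/4
Step 2: cell (1,2) = 247/48
Step 3: cell (1,2) = 32813/7200
Full grid after step 3:
  1061/432 2767/800 1927/432
  17713/7200 3619/1000 32813/7200
  6101/2400 6753/2000 3467/800
  106/45 15127/4800 1343/360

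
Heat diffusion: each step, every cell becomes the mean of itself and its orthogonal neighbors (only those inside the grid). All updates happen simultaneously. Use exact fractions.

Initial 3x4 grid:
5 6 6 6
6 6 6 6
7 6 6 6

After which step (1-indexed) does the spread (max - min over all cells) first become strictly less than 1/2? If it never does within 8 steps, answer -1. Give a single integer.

Answer: 2

Derivation:
Step 1: max=19/3, min=17/3, spread=2/3
Step 2: max=223/36, min=209/36, spread=7/18
  -> spread < 1/2 first at step 2
Step 3: max=2641/432, min=2543/432, spread=49/216
Step 4: max=15737/2592, min=15367/2592, spread=185/1296
Step 5: max=94027/15552, min=92597/15552, spread=715/7776
Step 6: max=187595/31104, min=185653/31104, spread=971/15552
Step 7: max=280951/46656, min=278921/46656, spread=1015/23328
Step 8: max=13471153/2239488, min=13402703/2239488, spread=34225/1119744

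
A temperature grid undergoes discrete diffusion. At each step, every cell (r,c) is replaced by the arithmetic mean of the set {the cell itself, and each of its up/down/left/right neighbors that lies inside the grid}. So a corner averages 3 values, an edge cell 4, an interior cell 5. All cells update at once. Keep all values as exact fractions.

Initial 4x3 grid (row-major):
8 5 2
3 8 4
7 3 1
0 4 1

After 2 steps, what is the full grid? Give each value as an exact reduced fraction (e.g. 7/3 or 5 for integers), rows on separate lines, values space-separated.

Answer: 211/36 387/80 79/18
1181/240 126/25 107/30
1081/240 167/50 63/20
107/36 46/15 25/12

Derivation:
After step 1:
  16/3 23/4 11/3
  13/2 23/5 15/4
  13/4 23/5 9/4
  11/3 2 2
After step 2:
  211/36 387/80 79/18
  1181/240 126/25 107/30
  1081/240 167/50 63/20
  107/36 46/15 25/12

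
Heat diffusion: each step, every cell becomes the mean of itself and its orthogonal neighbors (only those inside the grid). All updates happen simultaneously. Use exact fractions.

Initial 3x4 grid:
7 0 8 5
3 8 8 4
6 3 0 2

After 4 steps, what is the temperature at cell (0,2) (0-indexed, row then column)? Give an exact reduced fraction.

Step 1: cell (0,2) = 21/4
Step 2: cell (0,2) = 167/30
Step 3: cell (0,2) = 1811/360
Step 4: cell (0,2) = 107929/21600
Full grid after step 4:
  7931/1620 105047/21600 107929/21600 125761/25920
  100127/21600 85409/18000 327151/72000 783437/172800
  4919/1080 31199/7200 10181/2400 35227/8640

Answer: 107929/21600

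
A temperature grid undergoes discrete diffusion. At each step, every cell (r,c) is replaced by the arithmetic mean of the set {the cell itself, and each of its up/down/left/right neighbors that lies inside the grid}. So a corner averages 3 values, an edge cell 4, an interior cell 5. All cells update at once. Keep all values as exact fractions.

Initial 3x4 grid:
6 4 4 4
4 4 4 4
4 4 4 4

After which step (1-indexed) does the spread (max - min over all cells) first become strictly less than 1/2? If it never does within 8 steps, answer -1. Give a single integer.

Answer: 3

Derivation:
Step 1: max=14/3, min=4, spread=2/3
Step 2: max=41/9, min=4, spread=5/9
Step 3: max=473/108, min=4, spread=41/108
  -> spread < 1/2 first at step 3
Step 4: max=56057/12960, min=4, spread=4217/12960
Step 5: max=3319549/777600, min=14479/3600, spread=38417/155520
Step 6: max=197824211/46656000, min=290597/72000, spread=1903471/9331200
Step 7: max=11798429089/2799360000, min=8755759/2160000, spread=18038617/111974400
Step 8: max=705114582851/167961600000, min=790526759/194400000, spread=883978523/6718464000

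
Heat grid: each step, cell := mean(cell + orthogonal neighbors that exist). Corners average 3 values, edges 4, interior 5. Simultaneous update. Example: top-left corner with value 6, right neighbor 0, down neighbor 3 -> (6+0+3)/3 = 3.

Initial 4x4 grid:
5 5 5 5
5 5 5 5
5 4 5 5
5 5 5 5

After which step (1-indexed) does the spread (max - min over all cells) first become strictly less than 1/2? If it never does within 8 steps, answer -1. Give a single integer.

Step 1: max=5, min=19/4, spread=1/4
  -> spread < 1/2 first at step 1
Step 2: max=5, min=239/50, spread=11/50
Step 3: max=5, min=11633/2400, spread=367/2400
Step 4: max=2987/600, min=52429/10800, spread=1337/10800
Step 5: max=89531/18000, min=1578331/324000, spread=33227/324000
Step 6: max=535951/108000, min=47385673/9720000, spread=849917/9720000
Step 7: max=8031467/1620000, min=1424285653/291600000, spread=21378407/291600000
Step 8: max=2406311657/486000000, min=42773537629/8748000000, spread=540072197/8748000000

Answer: 1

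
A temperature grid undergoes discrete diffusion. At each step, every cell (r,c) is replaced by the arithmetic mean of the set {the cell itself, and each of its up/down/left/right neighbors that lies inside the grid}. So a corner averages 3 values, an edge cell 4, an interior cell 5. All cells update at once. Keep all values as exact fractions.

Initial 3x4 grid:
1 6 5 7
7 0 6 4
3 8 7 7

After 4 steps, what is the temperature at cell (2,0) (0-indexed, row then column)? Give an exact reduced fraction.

Step 1: cell (2,0) = 6
Step 2: cell (2,0) = 53/12
Step 3: cell (2,0) = 3563/720
Step 4: cell (2,0) = 67229/14400
Full grid after step 4:
  548561/129600 507263/108000 535963/108000 176809/32400
  3975889/864000 1681631/360000 242657/45000 592483/108000
  67229/14400 93023/18000 96973/18000 5219/900

Answer: 67229/14400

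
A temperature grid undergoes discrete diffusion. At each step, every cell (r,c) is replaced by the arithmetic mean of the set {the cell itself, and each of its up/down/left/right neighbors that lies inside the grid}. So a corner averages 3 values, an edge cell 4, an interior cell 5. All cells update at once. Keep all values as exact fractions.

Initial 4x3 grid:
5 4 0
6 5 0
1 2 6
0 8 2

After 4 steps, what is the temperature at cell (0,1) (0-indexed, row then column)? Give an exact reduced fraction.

Answer: 1429357/432000

Derivation:
Step 1: cell (0,1) = 7/2
Step 2: cell (0,1) = 397/120
Step 3: cell (0,1) = 24743/7200
Step 4: cell (0,1) = 1429357/432000
Full grid after step 4:
  79021/21600 1429357/432000 100669/32400
  126571/36000 308989/90000 668801/216000
  126121/36000 601253/180000 739601/216000
  4501/1350 95077/27000 223673/64800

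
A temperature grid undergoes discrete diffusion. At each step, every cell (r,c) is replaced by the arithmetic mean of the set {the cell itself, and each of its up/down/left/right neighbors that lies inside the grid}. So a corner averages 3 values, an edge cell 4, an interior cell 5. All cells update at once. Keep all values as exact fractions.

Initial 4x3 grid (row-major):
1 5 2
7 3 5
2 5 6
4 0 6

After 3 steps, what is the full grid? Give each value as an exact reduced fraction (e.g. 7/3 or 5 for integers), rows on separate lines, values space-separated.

Answer: 845/216 52879/14400 587/144
26267/7200 1571/375 4807/1200
3063/800 467/125 2641/600
1187/360 18553/4800 2839/720

Derivation:
After step 1:
  13/3 11/4 4
  13/4 5 4
  9/2 16/5 11/2
  2 15/4 4
After step 2:
  31/9 193/48 43/12
  205/48 91/25 37/8
  259/80 439/100 167/40
  41/12 259/80 53/12
After step 3:
  845/216 52879/14400 587/144
  26267/7200 1571/375 4807/1200
  3063/800 467/125 2641/600
  1187/360 18553/4800 2839/720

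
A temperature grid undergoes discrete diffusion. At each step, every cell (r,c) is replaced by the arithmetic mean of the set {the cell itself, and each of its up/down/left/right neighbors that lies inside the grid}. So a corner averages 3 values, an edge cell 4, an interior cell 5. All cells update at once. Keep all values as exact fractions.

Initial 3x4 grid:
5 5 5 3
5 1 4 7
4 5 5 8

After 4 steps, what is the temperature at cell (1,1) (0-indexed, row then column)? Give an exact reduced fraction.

Answer: 1575863/360000

Derivation:
Step 1: cell (1,1) = 4
Step 2: cell (1,1) = 199/50
Step 3: cell (1,1) = 26227/6000
Step 4: cell (1,1) = 1575863/360000
Full grid after step 4:
  182941/43200 315151/72000 332231/72000 8839/1800
  3700717/864000 1575863/360000 862519/180000 2193551/432000
  555323/129600 977953/216000 1059193/216000 169877/32400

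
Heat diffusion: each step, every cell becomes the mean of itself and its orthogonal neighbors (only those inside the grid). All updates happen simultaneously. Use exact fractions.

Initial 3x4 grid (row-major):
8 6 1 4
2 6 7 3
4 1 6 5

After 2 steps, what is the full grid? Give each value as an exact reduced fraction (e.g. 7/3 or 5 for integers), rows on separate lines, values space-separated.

After step 1:
  16/3 21/4 9/2 8/3
  5 22/5 23/5 19/4
  7/3 17/4 19/4 14/3
After step 2:
  187/36 1169/240 1021/240 143/36
  64/15 47/10 23/5 1001/240
  139/36 59/15 137/30 85/18

Answer: 187/36 1169/240 1021/240 143/36
64/15 47/10 23/5 1001/240
139/36 59/15 137/30 85/18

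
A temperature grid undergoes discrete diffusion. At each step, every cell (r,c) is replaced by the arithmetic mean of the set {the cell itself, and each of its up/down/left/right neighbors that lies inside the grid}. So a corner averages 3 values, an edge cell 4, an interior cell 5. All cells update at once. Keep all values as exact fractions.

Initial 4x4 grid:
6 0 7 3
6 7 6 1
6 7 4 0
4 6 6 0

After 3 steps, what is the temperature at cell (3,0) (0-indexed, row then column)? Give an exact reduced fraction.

Step 1: cell (3,0) = 16/3
Step 2: cell (3,0) = 101/18
Step 3: cell (3,0) = 2407/432
Full grid after step 3:
  224/45 977/200 7477/1800 1571/432
  407/75 1253/250 25729/6000 24013/7200
  1249/225 31469/6000 4113/1000 7367/2400
  2407/432 36773/7200 3189/800 1091/360

Answer: 2407/432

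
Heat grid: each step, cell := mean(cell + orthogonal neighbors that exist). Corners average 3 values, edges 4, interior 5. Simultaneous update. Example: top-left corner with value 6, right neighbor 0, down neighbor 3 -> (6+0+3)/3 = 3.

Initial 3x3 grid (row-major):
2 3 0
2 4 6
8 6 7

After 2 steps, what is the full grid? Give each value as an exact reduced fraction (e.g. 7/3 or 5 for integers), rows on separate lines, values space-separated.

Answer: 103/36 707/240 19/6
119/30 419/100 1067/240
187/36 1327/240 101/18

Derivation:
After step 1:
  7/3 9/4 3
  4 21/5 17/4
  16/3 25/4 19/3
After step 2:
  103/36 707/240 19/6
  119/30 419/100 1067/240
  187/36 1327/240 101/18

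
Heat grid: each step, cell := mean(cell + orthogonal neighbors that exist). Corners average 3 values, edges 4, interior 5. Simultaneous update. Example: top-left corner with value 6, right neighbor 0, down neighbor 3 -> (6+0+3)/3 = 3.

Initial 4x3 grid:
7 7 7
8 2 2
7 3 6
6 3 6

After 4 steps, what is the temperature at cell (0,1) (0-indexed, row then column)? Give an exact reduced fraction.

Step 1: cell (0,1) = 23/4
Step 2: cell (0,1) = 1369/240
Step 3: cell (0,1) = 79547/14400
Step 4: cell (0,1) = 4709953/864000
Full grid after step 4:
  741877/129600 4709953/864000 665377/129600
  597301/108000 1865927/360000 529051/108000
  565291/108000 888701/180000 18733/4000
  330011/64800 2093299/432000 33529/7200

Answer: 4709953/864000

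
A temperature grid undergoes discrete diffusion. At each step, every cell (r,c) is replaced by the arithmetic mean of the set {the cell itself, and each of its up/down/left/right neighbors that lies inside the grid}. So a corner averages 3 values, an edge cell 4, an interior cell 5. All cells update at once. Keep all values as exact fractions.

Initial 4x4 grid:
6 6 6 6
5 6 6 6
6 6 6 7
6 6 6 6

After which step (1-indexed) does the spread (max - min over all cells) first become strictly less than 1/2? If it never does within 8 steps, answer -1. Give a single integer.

Answer: 3

Derivation:
Step 1: max=19/3, min=17/3, spread=2/3
Step 2: max=751/120, min=689/120, spread=31/60
Step 3: max=6691/1080, min=6269/1080, spread=211/540
  -> spread < 1/2 first at step 3
Step 4: max=199441/32400, min=189359/32400, spread=5041/16200
Step 5: max=5962111/972000, min=5701889/972000, spread=130111/486000
Step 6: max=178215781/29160000, min=171704219/29160000, spread=3255781/14580000
Step 7: max=5331160351/874800000, min=5166439649/874800000, spread=82360351/437400000
Step 8: max=159538577821/26244000000, min=155389422179/26244000000, spread=2074577821/13122000000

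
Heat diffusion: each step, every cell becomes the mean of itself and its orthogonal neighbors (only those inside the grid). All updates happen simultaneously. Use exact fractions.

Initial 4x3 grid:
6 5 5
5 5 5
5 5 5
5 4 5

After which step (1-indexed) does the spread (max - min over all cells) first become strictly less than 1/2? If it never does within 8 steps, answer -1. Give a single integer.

Answer: 3

Derivation:
Step 1: max=16/3, min=14/3, spread=2/3
Step 2: max=95/18, min=1133/240, spread=401/720
Step 3: max=1121/216, min=10363/2160, spread=847/2160
  -> spread < 1/2 first at step 3
Step 4: max=666781/129600, min=4173989/864000, spread=813653/2592000
Step 5: max=39743729/7776000, min=37749499/7776000, spread=199423/777600
Step 6: max=2372321551/466560000, min=2275405601/466560000, spread=1938319/9331200
Step 7: max=141787099109/27993600000, min=136999709659/27993600000, spread=95747789/559872000
Step 8: max=8480131785631/1679616000000, min=8245126002881/1679616000000, spread=940023131/6718464000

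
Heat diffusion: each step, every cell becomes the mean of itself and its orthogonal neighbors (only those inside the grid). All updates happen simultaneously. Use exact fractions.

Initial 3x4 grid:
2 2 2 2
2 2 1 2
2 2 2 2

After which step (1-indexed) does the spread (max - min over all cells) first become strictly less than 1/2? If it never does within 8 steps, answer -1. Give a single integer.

Step 1: max=2, min=7/4, spread=1/4
  -> spread < 1/2 first at step 1
Step 2: max=2, min=177/100, spread=23/100
Step 3: max=787/400, min=8789/4800, spread=131/960
Step 4: max=14009/7200, min=79849/43200, spread=841/8640
Step 5: max=2786627/1440000, min=32017949/17280000, spread=56863/691200
Step 6: max=24930457/12960000, min=289505659/155520000, spread=386393/6220800
Step 7: max=9947641187/5184000000, min=116022276869/62208000000, spread=26795339/497664000
Step 8: max=594993850333/311040000000, min=6981144285871/3732480000000, spread=254051069/5971968000

Answer: 1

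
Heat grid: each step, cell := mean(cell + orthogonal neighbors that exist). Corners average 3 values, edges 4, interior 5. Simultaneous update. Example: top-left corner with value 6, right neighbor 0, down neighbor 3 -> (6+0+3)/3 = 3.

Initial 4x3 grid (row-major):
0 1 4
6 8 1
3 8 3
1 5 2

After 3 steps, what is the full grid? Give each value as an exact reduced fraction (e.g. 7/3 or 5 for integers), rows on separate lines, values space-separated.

After step 1:
  7/3 13/4 2
  17/4 24/5 4
  9/2 27/5 7/2
  3 4 10/3
After step 2:
  59/18 743/240 37/12
  953/240 217/50 143/40
  343/80 111/25 487/120
  23/6 59/15 65/18
After step 3:
  931/270 49669/14400 2341/720
  28577/7200 11653/3000 4517/1200
  9919/2400 25271/6000 3529/900
  2893/720 3559/900 4177/1080

Answer: 931/270 49669/14400 2341/720
28577/7200 11653/3000 4517/1200
9919/2400 25271/6000 3529/900
2893/720 3559/900 4177/1080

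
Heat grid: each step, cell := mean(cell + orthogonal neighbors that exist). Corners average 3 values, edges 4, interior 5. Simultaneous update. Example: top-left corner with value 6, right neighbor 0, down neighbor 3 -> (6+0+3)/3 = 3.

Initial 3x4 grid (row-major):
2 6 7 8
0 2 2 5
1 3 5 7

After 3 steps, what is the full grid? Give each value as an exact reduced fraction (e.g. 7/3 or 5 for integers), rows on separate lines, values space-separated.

Answer: 6121/2160 13289/3600 17519/3600 6011/1080
3789/1600 6393/2000 13447/3000 37943/7200
4661/2160 2641/900 7447/1800 5351/1080

Derivation:
After step 1:
  8/3 17/4 23/4 20/3
  5/4 13/5 21/5 11/2
  4/3 11/4 17/4 17/3
After step 2:
  49/18 229/60 313/60 215/36
  157/80 301/100 223/50 661/120
  16/9 41/15 253/60 185/36
After step 3:
  6121/2160 13289/3600 17519/3600 6011/1080
  3789/1600 6393/2000 13447/3000 37943/7200
  4661/2160 2641/900 7447/1800 5351/1080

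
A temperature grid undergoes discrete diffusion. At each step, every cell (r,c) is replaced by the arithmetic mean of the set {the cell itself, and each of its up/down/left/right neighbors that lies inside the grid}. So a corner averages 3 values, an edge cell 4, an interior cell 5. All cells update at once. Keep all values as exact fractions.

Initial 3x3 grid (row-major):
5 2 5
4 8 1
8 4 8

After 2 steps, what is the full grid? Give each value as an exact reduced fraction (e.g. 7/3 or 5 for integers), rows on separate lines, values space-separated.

Answer: 179/36 227/60 79/18
381/80 551/100 163/40
223/36 307/60 101/18

Derivation:
After step 1:
  11/3 5 8/3
  25/4 19/5 11/2
  16/3 7 13/3
After step 2:
  179/36 227/60 79/18
  381/80 551/100 163/40
  223/36 307/60 101/18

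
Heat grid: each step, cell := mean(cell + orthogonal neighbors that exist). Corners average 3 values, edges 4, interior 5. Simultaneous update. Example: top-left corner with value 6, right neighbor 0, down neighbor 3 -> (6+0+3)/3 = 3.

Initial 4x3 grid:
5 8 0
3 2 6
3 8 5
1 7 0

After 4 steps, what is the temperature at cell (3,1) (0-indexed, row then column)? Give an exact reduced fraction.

Answer: 448049/108000

Derivation:
Step 1: cell (3,1) = 4
Step 2: cell (3,1) = 25/6
Step 3: cell (3,1) = 7561/1800
Step 4: cell (3,1) = 448049/108000
Full grid after step 4:
  553873/129600 421453/96000 553973/129600
  466159/108000 510521/120000 236017/54000
  445589/108000 24167/5625 76619/18000
  16669/4050 448049/108000 46159/10800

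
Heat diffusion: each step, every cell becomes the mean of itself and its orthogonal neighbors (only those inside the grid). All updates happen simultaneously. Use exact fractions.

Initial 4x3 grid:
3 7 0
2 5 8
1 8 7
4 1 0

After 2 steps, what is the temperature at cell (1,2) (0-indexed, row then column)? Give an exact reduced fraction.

Answer: 87/16

Derivation:
Step 1: cell (1,2) = 5
Step 2: cell (1,2) = 87/16
Full grid after step 2:
  7/2 75/16 55/12
  33/8 219/50 87/16
  129/40 463/100 1069/240
  3 739/240 35/9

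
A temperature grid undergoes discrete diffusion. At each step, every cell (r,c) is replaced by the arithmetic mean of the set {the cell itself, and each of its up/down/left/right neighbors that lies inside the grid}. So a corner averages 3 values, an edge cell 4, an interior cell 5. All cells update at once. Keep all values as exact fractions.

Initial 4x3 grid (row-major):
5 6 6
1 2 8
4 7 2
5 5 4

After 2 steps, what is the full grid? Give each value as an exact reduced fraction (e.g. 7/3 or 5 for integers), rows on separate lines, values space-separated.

After step 1:
  4 19/4 20/3
  3 24/5 9/2
  17/4 4 21/4
  14/3 21/4 11/3
After step 2:
  47/12 1213/240 191/36
  321/80 421/100 1273/240
  191/48 471/100 209/48
  85/18 211/48 85/18

Answer: 47/12 1213/240 191/36
321/80 421/100 1273/240
191/48 471/100 209/48
85/18 211/48 85/18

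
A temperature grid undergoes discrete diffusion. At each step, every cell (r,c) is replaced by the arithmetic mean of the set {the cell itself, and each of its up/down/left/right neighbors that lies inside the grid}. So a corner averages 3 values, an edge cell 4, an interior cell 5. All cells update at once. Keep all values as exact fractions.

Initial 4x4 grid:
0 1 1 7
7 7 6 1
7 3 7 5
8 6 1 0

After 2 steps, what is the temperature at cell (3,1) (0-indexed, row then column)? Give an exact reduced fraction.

Step 1: cell (3,1) = 9/2
Step 2: cell (3,1) = 21/4
Full grid after step 2:
  61/18 101/30 67/20 23/6
  569/120 227/50 221/50 77/20
  49/8 519/100 431/100 18/5
  71/12 21/4 18/5 35/12

Answer: 21/4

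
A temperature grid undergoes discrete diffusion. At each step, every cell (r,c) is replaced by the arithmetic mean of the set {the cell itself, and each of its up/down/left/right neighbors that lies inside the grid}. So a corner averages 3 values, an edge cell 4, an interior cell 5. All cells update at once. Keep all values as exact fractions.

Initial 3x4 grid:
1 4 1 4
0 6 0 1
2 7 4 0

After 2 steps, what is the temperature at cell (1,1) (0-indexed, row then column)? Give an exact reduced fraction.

Answer: 79/25

Derivation:
Step 1: cell (1,1) = 17/5
Step 2: cell (1,1) = 79/25
Full grid after step 2:
  83/36 619/240 193/80 11/6
  619/240 79/25 241/100 439/240
  10/3 139/40 347/120 17/9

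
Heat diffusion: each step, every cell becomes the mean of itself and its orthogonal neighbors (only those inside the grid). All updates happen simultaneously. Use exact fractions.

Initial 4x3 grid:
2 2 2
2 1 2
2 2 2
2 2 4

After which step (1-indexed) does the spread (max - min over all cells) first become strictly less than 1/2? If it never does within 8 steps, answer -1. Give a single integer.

Answer: 3

Derivation:
Step 1: max=8/3, min=7/4, spread=11/12
Step 2: max=23/9, min=177/100, spread=707/900
Step 3: max=5023/2160, min=8789/4800, spread=21359/43200
  -> spread < 1/2 first at step 3
Step 4: max=73583/32400, min=79849/43200, spread=10957/25920
Step 5: max=8537309/3888000, min=4882781/2592000, spread=97051/311040
Step 6: max=504749281/233280000, min=295115179/155520000, spread=4966121/18662400
Step 7: max=29820599579/13996800000, min=17931099761/9331200000, spread=46783199/223948800
Step 8: max=1772439854761/839808000000, min=1084596989299/559872000000, spread=2328709933/13436928000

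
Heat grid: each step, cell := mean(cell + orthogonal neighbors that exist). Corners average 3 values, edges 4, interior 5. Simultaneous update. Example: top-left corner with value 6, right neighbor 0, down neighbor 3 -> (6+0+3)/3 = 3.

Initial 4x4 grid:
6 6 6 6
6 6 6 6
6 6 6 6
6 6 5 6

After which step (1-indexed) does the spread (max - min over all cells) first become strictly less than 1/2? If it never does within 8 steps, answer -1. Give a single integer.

Answer: 1

Derivation:
Step 1: max=6, min=17/3, spread=1/3
  -> spread < 1/2 first at step 1
Step 2: max=6, min=689/120, spread=31/120
Step 3: max=6, min=6269/1080, spread=211/1080
Step 4: max=6, min=631157/108000, spread=16843/108000
Step 5: max=53921/9000, min=5693357/972000, spread=130111/972000
Step 6: max=3232841/540000, min=171317633/29160000, spread=3255781/29160000
Step 7: max=3228893/540000, min=5148446309/874800000, spread=82360351/874800000
Step 8: max=580693559/97200000, min=154712683109/26244000000, spread=2074577821/26244000000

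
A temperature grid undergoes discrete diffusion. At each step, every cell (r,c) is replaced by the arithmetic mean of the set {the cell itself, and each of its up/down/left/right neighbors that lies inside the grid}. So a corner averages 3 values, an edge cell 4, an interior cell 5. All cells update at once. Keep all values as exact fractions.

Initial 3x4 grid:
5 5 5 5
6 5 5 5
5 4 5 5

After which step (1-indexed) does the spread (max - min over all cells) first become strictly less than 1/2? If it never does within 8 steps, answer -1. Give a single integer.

Step 1: max=16/3, min=19/4, spread=7/12
Step 2: max=187/36, min=39/8, spread=23/72
  -> spread < 1/2 first at step 2
Step 3: max=2221/432, min=1177/240, spread=32/135
Step 4: max=26431/5184, min=10657/2160, spread=4271/25920
Step 5: max=7888513/1555200, min=320407/64800, spread=39749/311040
Step 6: max=471635147/93312000, min=9629959/1944000, spread=1879423/18662400
Step 7: max=28226803393/5598720000, min=289404883/58320000, spread=3551477/44789760
Step 8: max=1690523125187/335923200000, min=34778381869/6998400000, spread=846431819/13436928000

Answer: 2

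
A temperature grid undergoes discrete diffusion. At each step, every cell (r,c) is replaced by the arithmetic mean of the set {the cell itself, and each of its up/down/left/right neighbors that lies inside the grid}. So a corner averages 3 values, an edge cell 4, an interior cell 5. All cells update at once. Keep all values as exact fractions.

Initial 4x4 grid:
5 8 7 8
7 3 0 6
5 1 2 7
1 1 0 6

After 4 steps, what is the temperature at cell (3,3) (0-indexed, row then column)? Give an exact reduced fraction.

Answer: 22583/6480

Derivation:
Step 1: cell (3,3) = 13/3
Step 2: cell (3,3) = 71/18
Step 3: cell (3,3) = 755/216
Step 4: cell (3,3) = 22583/6480
Full grid after step 4:
  40691/8100 540977/108000 184727/36000 1051/200
  464507/108000 191821/45000 2751/625 171367/36000
  70967/21600 11401/3600 316951/90000 425533/108000
  85321/32400 14219/5400 9959/3375 22583/6480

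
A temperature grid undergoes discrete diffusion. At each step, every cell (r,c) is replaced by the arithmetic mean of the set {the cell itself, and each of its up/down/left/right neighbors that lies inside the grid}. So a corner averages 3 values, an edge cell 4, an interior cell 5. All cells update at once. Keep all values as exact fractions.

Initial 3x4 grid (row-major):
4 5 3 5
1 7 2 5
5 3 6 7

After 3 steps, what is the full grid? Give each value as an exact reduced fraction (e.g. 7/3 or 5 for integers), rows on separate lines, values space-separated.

After step 1:
  10/3 19/4 15/4 13/3
  17/4 18/5 23/5 19/4
  3 21/4 9/2 6
After step 2:
  37/9 463/120 523/120 77/18
  851/240 449/100 106/25 1181/240
  25/6 327/80 407/80 61/12
After step 3:
  8291/2160 946/225 15061/3600 9761/2160
  58729/14400 12133/3000 6929/1500 66679/14400
  59/15 10699/2400 11099/2400 1811/360

Answer: 8291/2160 946/225 15061/3600 9761/2160
58729/14400 12133/3000 6929/1500 66679/14400
59/15 10699/2400 11099/2400 1811/360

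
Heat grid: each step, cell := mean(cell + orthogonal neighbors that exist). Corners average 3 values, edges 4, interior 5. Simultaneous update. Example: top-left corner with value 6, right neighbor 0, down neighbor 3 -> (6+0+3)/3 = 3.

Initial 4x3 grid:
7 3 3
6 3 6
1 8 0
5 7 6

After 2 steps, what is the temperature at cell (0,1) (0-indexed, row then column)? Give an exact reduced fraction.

Answer: 139/30

Derivation:
Step 1: cell (0,1) = 4
Step 2: cell (0,1) = 139/30
Full grid after step 2:
  163/36 139/30 11/3
  1187/240 81/20 43/10
  1043/240 51/10 121/30
  95/18 569/120 95/18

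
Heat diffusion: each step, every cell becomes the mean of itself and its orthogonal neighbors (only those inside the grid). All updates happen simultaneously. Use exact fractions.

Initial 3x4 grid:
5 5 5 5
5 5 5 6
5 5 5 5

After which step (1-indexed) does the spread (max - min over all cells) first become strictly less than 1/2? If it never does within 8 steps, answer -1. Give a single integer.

Answer: 1

Derivation:
Step 1: max=16/3, min=5, spread=1/3
  -> spread < 1/2 first at step 1
Step 2: max=1267/240, min=5, spread=67/240
Step 3: max=11237/2160, min=5, spread=437/2160
Step 4: max=4477531/864000, min=5009/1000, spread=29951/172800
Step 5: max=40095821/7776000, min=16954/3375, spread=206761/1555200
Step 6: max=16008195571/3110400000, min=27165671/5400000, spread=14430763/124416000
Step 7: max=958227741689/186624000000, min=2177652727/432000000, spread=139854109/1492992000
Step 8: max=57409671890251/11197440000000, min=196251228977/38880000000, spread=7114543559/89579520000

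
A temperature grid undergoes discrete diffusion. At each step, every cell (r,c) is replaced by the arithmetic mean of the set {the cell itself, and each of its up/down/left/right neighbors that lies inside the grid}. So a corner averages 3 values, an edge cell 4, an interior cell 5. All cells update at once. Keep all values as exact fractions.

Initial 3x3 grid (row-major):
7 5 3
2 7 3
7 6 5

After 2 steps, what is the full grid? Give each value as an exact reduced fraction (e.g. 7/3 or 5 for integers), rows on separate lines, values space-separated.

Answer: 191/36 553/120 41/9
1201/240 133/25 523/120
17/3 1231/240 185/36

Derivation:
After step 1:
  14/3 11/2 11/3
  23/4 23/5 9/2
  5 25/4 14/3
After step 2:
  191/36 553/120 41/9
  1201/240 133/25 523/120
  17/3 1231/240 185/36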